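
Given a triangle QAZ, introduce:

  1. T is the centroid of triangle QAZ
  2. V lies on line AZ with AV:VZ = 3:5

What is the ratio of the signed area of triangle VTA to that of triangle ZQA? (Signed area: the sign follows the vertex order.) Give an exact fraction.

[VTA]:[ZQA] = 1/8

Set Q = (0, 0), A = (1, 0), Z = (0, 1); any affine frame gives the same invariant.
1. T is the centroid of triangle QAZ ⇒ T = (1/3, 1/3)
2. V lies on line AZ with AV:VZ = 3:5 ⇒ V = (5/8, 3/8)
2·[VTA] = 1/8, 2·[ZQA] = 1
[VTA]:[ZQA] = 1/8:1 = 1/8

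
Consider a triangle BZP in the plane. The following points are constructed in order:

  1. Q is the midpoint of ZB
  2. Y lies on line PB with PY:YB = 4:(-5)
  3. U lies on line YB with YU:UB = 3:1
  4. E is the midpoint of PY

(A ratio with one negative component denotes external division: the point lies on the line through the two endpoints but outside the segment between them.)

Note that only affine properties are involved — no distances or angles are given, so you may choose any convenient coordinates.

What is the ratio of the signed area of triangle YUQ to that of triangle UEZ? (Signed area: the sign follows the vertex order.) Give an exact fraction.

[YUQ]:[UEZ] = -15/14

Choose coordinates B = (0, 0), Z = (1, 0), P = (0, 1).
1. Q is the midpoint of ZB ⇒ Q = (1/2, 0)
2. Y lies on line PB with PY:YB = 4:(-5) ⇒ Y = (0, 5)
3. U lies on line YB with YU:UB = 3:1 ⇒ U = (0, 5/4)
4. E is the midpoint of PY ⇒ E = (0, 3)
2·[YUQ] = 15/8, 2·[UEZ] = -7/4
[YUQ]:[UEZ] = 15/8:-7/4 = -15/14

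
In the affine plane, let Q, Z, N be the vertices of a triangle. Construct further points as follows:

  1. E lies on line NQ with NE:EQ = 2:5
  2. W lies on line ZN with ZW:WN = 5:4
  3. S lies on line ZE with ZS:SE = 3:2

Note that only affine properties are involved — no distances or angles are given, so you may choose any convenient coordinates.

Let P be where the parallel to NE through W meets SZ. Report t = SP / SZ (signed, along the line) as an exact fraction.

Work in coordinates with Q = (0, 0), Z = (1, 0), N = (0, 1).
1. E lies on line NQ with NE:EQ = 2:5 ⇒ E = (0, 5/7)
2. W lies on line ZN with ZW:WN = 5:4 ⇒ W = (4/9, 5/9)
3. S lies on line ZE with ZS:SE = 3:2 ⇒ S = (2/5, 3/7)
through W parallel to NE: direction (0, -2/7); meets SZ at P = (4/9, 25/63)
P = S + t·(Z−S) with t = 2/27

t = 2/27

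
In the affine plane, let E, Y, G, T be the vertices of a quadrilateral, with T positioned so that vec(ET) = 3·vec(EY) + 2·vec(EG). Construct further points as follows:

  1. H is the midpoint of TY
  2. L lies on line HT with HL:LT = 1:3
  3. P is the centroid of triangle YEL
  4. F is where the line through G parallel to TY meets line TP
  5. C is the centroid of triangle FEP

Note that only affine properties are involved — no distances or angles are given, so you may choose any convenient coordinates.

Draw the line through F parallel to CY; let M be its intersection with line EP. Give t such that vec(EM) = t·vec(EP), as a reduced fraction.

t = 43/8

Assign E = (0, 0), Y = (1, 0), G = (0, 1), T = (3, 2) — the answer is frame-independent, so this choice is without loss of generality.
1. H is the midpoint of TY ⇒ H = (2, 1)
2. L lies on line HT with HL:LT = 1:3 ⇒ L = (9/4, 5/4)
3. P is the centroid of triangle YEL ⇒ P = (13/12, 5/12)
4. F is where the line through G parallel to TY meets line TP ⇒ F = (-17/2, -15/2)
5. C is the centroid of triangle FEP ⇒ C = (-89/36, -85/36)
through F parallel to CY: direction (125/36, 85/36); meets EP at M = (559/96, 215/96)
M = E + t·(P−E) with t = 43/8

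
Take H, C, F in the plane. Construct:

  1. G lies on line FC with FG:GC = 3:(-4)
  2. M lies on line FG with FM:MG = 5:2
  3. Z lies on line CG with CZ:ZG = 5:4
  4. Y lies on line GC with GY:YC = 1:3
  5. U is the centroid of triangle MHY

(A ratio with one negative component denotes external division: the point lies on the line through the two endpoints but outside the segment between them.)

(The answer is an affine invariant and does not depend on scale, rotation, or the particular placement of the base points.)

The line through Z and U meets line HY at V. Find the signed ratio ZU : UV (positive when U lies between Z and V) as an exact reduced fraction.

Assign H = (0, 0), C = (1, 0), F = (0, 1) — the answer is frame-independent, so this choice is without loss of generality.
1. G lies on line FC with FG:GC = 3:(-4) ⇒ G = (-3, 4)
2. M lies on line FG with FM:MG = 5:2 ⇒ M = (-15/7, 22/7)
3. Z lies on line CG with CZ:ZG = 5:4 ⇒ Z = (-11/9, 20/9)
4. Y lies on line GC with GY:YC = 1:3 ⇒ Y = (-2, 3)
5. U is the centroid of triangle MHY ⇒ U = (-29/21, 43/21)
line ZU meets HY at V = (-107/78, 107/52)
U = Z + t·(V−Z) with t = 52/49, so ZU:UV = 52/49:-3/49

ZU:UV = -52/3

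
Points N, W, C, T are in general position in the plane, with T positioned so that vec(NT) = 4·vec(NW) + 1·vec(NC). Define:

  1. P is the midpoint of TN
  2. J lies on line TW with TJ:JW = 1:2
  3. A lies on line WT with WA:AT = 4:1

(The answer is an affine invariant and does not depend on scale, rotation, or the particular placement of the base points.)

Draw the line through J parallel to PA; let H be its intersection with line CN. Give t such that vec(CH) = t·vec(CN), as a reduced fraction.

Work in coordinates with N = (0, 0), W = (1, 0), C = (0, 1), T = (4, 1).
1. P is the midpoint of TN ⇒ P = (2, 1/2)
2. J lies on line TW with TJ:JW = 1:2 ⇒ J = (3, 2/3)
3. A lies on line WT with WA:AT = 4:1 ⇒ A = (17/5, 4/5)
through J parallel to PA: direction (7/5, 3/10); meets CN at H = (0, 1/42)
H = C + t·(N−C) with t = 41/42

t = 41/42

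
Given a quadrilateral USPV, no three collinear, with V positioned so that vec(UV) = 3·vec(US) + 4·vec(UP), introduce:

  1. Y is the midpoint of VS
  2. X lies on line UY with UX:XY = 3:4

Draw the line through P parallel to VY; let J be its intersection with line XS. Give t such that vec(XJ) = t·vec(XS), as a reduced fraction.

Assign U = (0, 0), S = (1, 0), P = (0, 1), V = (3, 4) — the answer is frame-independent, so this choice is without loss of generality.
1. Y is the midpoint of VS ⇒ Y = (2, 2)
2. X lies on line UY with UX:XY = 3:4 ⇒ X = (6/7, 6/7)
through P parallel to VY: direction (-1, -2); meets XS at J = (5/8, 9/4)
J = X + t·(S−X) with t = -13/8

t = -13/8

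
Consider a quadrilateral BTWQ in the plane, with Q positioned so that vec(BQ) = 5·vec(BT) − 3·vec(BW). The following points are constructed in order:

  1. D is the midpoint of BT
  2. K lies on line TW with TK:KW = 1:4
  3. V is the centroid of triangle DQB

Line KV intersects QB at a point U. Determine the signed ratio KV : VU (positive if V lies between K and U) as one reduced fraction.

Work in coordinates with B = (0, 0), T = (1, 0), W = (0, 1), Q = (5, -3).
1. D is the midpoint of BT ⇒ D = (1/2, 0)
2. K lies on line TW with TK:KW = 1:4 ⇒ K = (4/5, 1/5)
3. V is the centroid of triangle DQB ⇒ V = (11/6, -1)
line KV meets QB at U = (175/87, -35/29)
V = K + t·(U−K) with t = 29/34, so KV:VU = 29/34:5/34

KV:VU = 29/5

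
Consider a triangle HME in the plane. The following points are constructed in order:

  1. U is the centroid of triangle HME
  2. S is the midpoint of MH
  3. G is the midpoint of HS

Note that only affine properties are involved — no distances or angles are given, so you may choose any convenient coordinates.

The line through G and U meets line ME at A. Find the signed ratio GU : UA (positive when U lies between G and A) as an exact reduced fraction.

GU:UA = 5/4

Assign H = (0, 0), M = (1, 0), E = (0, 1) — the answer is frame-independent, so this choice is without loss of generality.
1. U is the centroid of triangle HME ⇒ U = (1/3, 1/3)
2. S is the midpoint of MH ⇒ S = (1/2, 0)
3. G is the midpoint of HS ⇒ G = (1/4, 0)
line GU meets ME at A = (2/5, 3/5)
U = G + t·(A−G) with t = 5/9, so GU:UA = 5/9:4/9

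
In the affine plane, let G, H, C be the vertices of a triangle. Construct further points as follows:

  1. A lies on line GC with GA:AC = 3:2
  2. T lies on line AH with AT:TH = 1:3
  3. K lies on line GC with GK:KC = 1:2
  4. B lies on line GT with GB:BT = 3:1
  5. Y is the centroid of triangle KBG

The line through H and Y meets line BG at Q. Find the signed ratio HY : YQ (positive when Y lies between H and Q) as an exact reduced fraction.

HY:YQ = -86/5

Assign G = (0, 0), H = (1, 0), C = (0, 1) — the answer is frame-independent, so this choice is without loss of generality.
1. A lies on line GC with GA:AC = 3:2 ⇒ A = (0, 3/5)
2. T lies on line AH with AT:TH = 1:3 ⇒ T = (1/4, 9/20)
3. K lies on line GC with GK:KC = 1:2 ⇒ K = (0, 1/3)
4. B lies on line GT with GB:BT = 3:1 ⇒ B = (3/16, 27/80)
5. Y is the centroid of triangle KBG ⇒ Y = (1/16, 161/720)
line HY meets BG at Q = (161/1376, 1449/6880)
Y = H + t·(Q−H) with t = 86/81, so HY:YQ = 86/81:-5/81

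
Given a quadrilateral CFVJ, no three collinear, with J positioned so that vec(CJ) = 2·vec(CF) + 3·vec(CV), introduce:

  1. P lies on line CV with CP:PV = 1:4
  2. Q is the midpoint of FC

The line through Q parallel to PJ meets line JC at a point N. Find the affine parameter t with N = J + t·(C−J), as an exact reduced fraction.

t = 9/2

Choose coordinates C = (0, 0), F = (1, 0), V = (0, 1), J = (2, 3).
1. P lies on line CV with CP:PV = 1:4 ⇒ P = (0, 1/5)
2. Q is the midpoint of FC ⇒ Q = (1/2, 0)
through Q parallel to PJ: direction (2, 14/5); meets JC at N = (-7, -21/2)
N = J + t·(C−J) with t = 9/2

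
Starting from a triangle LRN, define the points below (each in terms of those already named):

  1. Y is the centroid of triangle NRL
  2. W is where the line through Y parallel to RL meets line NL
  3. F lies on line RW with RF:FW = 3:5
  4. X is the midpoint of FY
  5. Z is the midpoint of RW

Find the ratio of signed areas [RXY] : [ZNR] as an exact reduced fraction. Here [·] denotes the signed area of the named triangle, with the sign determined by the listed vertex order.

Assign L = (0, 0), R = (1, 0), N = (0, 1) — the answer is frame-independent, so this choice is without loss of generality.
1. Y is the centroid of triangle NRL ⇒ Y = (1/3, 1/3)
2. W is where the line through Y parallel to RL meets line NL ⇒ W = (0, 1/3)
3. F lies on line RW with RF:FW = 3:5 ⇒ F = (5/8, 1/8)
4. X is the midpoint of FY ⇒ X = (23/48, 11/48)
5. Z is the midpoint of RW ⇒ Z = (1/2, 1/6)
2·[RXY] = -1/48, 2·[ZNR] = -1/3
[RXY]:[ZNR] = -1/48:-1/3 = 1/16

[RXY]:[ZNR] = 1/16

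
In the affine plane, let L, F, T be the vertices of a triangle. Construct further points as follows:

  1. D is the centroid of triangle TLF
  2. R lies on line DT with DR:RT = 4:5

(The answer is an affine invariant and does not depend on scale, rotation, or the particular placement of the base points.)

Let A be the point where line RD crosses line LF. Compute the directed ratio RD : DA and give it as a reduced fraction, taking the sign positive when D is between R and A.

RD:DA = 8/9

Work in coordinates with L = (0, 0), F = (1, 0), T = (0, 1).
1. D is the centroid of triangle TLF ⇒ D = (1/3, 1/3)
2. R lies on line DT with DR:RT = 4:5 ⇒ R = (5/27, 17/27)
line RD meets LF at A = (1/2, 0)
D = R + t·(A−R) with t = 8/17, so RD:DA = 8/17:9/17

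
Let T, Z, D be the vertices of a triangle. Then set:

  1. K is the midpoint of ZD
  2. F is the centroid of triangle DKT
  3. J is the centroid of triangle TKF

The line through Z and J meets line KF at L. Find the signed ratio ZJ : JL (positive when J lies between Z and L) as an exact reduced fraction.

Work in coordinates with T = (0, 0), Z = (1, 0), D = (0, 1).
1. K is the midpoint of ZD ⇒ K = (1/2, 1/2)
2. F is the centroid of triangle DKT ⇒ F = (1/6, 1/2)
3. J is the centroid of triangle TKF ⇒ J = (2/9, 1/3)
line ZJ meets KF at L = (-1/6, 1/2)
J = Z + t·(L−Z) with t = 2/3, so ZJ:JL = 2/3:1/3

ZJ:JL = 2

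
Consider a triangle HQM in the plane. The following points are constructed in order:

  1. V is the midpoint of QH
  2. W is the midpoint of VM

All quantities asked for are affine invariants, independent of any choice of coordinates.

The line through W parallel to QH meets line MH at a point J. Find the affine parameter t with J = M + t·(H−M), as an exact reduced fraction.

t = 1/2

Set H = (0, 0), Q = (1, 0), M = (0, 1); any affine frame gives the same invariant.
1. V is the midpoint of QH ⇒ V = (1/2, 0)
2. W is the midpoint of VM ⇒ W = (1/4, 1/2)
through W parallel to QH: direction (-1, 0); meets MH at J = (0, 1/2)
J = M + t·(H−M) with t = 1/2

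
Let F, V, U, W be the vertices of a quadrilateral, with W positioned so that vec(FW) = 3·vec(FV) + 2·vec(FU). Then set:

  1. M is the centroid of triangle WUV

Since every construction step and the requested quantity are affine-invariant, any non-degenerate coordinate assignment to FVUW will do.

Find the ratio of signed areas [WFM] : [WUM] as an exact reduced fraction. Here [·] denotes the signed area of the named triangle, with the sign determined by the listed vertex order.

Set F = (0, 0), V = (1, 0), U = (0, 1), W = (3, 2); any affine frame gives the same invariant.
1. M is the centroid of triangle WUV ⇒ M = (4/3, 1)
2·[WFM] = -1/3, 2·[WUM] = 4/3
[WFM]:[WUM] = -1/3:4/3 = -1/4

[WFM]:[WUM] = -1/4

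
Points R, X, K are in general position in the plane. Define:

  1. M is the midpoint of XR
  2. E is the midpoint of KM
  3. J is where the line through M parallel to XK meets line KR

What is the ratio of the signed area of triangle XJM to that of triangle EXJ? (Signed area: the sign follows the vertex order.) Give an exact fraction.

[XJM]:[EXJ] = -2

Work in coordinates with R = (0, 0), X = (1, 0), K = (0, 1).
1. M is the midpoint of XR ⇒ M = (1/2, 0)
2. E is the midpoint of KM ⇒ E = (1/4, 1/2)
3. J is where the line through M parallel to XK meets line KR ⇒ J = (0, 1/2)
2·[XJM] = 1/4, 2·[EXJ] = -1/8
[XJM]:[EXJ] = 1/4:-1/8 = -2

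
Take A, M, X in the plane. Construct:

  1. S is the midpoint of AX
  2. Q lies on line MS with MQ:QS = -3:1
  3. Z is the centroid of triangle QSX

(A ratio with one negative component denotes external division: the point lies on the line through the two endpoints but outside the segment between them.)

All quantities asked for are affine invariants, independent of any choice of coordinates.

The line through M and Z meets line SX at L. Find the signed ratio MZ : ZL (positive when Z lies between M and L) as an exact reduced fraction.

Set A = (0, 0), M = (1, 0), X = (0, 1); any affine frame gives the same invariant.
1. S is the midpoint of AX ⇒ S = (0, 1/2)
2. Q lies on line MS with MQ:QS = -3:1 ⇒ Q = (-1/2, 3/4)
3. Z is the centroid of triangle QSX ⇒ Z = (-1/6, 3/4)
line MZ meets SX at L = (0, 9/14)
Z = M + t·(L−M) with t = 7/6, so MZ:ZL = 7/6:-1/6

MZ:ZL = -7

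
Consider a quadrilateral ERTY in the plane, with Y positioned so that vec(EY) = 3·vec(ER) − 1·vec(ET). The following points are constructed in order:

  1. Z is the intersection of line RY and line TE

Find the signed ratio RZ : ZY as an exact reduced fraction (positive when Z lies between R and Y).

RZ:ZY = -1/3

Assign E = (0, 0), R = (1, 0), T = (0, 1), Y = (3, -1) — the answer is frame-independent, so this choice is without loss of generality.
1. Z is the intersection of line RY and line TE ⇒ Z = (0, 1/2)
Z = R + t·(Y−R) with t = -1/2, so RZ:ZY = t:(1−t) = -1/2:3/2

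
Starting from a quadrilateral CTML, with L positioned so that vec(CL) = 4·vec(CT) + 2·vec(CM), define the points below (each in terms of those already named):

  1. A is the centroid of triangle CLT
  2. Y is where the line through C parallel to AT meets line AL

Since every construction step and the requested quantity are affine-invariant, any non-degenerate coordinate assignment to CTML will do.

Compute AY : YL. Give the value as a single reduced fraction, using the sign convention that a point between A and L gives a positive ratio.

Assign C = (0, 0), T = (1, 0), M = (0, 1), L = (4, 2) — the answer is frame-independent, so this choice is without loss of generality.
1. A is the centroid of triangle CLT ⇒ A = (5/3, 2/3)
2. Y is where the line through C parallel to AT meets line AL ⇒ Y = (-2/3, -2/3)
Y = A + t·(L−A) with t = -1, so AY:YL = t:(1−t) = -1:2

AY:YL = -1/2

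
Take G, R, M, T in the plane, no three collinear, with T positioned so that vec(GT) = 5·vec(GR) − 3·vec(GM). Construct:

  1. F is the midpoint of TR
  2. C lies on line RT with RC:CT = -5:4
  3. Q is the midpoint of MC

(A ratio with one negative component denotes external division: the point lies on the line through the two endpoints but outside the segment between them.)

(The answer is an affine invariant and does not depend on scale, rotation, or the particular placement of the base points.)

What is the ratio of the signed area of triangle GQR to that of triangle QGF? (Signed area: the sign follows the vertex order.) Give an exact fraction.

[GQR]:[QGF] = -4/3

Choose coordinates G = (0, 0), R = (1, 0), M = (0, 1), T = (5, -3).
1. F is the midpoint of TR ⇒ F = (3, -3/2)
2. C lies on line RT with RC:CT = -5:4 ⇒ C = (21, -15)
3. Q is the midpoint of MC ⇒ Q = (21/2, -7)
2·[GQR] = 7, 2·[QGF] = -21/4
[GQR]:[QGF] = 7:-21/4 = -4/3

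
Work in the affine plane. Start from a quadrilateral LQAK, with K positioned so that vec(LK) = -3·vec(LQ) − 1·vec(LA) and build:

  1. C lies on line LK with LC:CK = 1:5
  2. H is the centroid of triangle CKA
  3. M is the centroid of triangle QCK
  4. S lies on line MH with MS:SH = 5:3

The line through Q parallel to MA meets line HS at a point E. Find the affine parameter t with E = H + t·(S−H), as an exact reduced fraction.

Choose coordinates L = (0, 0), Q = (1, 0), A = (0, 1), K = (-3, -1).
1. C lies on line LK with LC:CK = 1:5 ⇒ C = (-1/2, -1/6)
2. H is the centroid of triangle CKA ⇒ H = (-7/6, -1/18)
3. M is the centroid of triangle QCK ⇒ M = (-5/6, -7/18)
4. S lies on line MH with MS:SH = 5:3 ⇒ S = (-25/24, -13/72)
through Q parallel to MA: direction (5/6, 25/18); meets HS at E = (1/6, -25/18)
E = H + t·(S−H) with t = 32/3

t = 32/3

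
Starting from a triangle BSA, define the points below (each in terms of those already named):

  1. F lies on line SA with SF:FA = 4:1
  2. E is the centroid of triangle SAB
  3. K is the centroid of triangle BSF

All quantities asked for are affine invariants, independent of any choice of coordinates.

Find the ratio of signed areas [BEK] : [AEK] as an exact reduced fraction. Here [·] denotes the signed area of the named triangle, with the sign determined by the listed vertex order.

[BEK]:[AEK] = -2

Assign B = (0, 0), S = (1, 0), A = (0, 1) — the answer is frame-independent, so this choice is without loss of generality.
1. F lies on line SA with SF:FA = 4:1 ⇒ F = (1/5, 4/5)
2. E is the centroid of triangle SAB ⇒ E = (1/3, 1/3)
3. K is the centroid of triangle BSF ⇒ K = (2/5, 4/15)
2·[BEK] = -2/45, 2·[AEK] = 1/45
[BEK]:[AEK] = -2/45:1/45 = -2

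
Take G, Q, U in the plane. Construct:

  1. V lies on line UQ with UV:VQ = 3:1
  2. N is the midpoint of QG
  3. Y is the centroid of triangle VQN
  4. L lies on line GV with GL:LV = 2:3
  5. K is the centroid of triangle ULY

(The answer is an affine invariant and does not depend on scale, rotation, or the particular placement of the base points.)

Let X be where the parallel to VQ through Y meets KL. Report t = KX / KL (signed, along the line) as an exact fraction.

t = -8/31

Set G = (0, 0), Q = (1, 0), U = (0, 1); any affine frame gives the same invariant.
1. V lies on line UQ with UV:VQ = 3:1 ⇒ V = (3/4, 1/4)
2. N is the midpoint of QG ⇒ N = (1/2, 0)
3. Y is the centroid of triangle VQN ⇒ Y = (3/4, 1/12)
4. L lies on line GV with GL:LV = 2:3 ⇒ L = (3/10, 1/10)
5. K is the centroid of triangle ULY ⇒ K = (7/20, 71/180)
through Y parallel to VQ: direction (1/4, -1/4); meets KL at X = (45/124, 175/372)
X = K + t·(L−K) with t = -8/31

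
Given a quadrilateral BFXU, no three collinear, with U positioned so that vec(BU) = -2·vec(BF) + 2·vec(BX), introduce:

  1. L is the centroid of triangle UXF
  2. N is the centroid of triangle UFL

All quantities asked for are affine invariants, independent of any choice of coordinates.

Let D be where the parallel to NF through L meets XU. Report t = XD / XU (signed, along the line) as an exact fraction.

t = 3/5

Work in coordinates with B = (0, 0), F = (1, 0), X = (0, 1), U = (-2, 2).
1. L is the centroid of triangle UXF ⇒ L = (-1/3, 1)
2. N is the centroid of triangle UFL ⇒ N = (-4/9, 1)
through L parallel to NF: direction (13/9, -1); meets XU at D = (-6/5, 8/5)
D = X + t·(U−X) with t = 3/5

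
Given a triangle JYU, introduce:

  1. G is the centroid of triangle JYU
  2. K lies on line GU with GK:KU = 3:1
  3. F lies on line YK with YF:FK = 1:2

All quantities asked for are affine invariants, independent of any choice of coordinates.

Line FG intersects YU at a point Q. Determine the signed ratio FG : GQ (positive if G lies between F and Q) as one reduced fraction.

Work in coordinates with J = (0, 0), Y = (1, 0), U = (0, 1).
1. G is the centroid of triangle JYU ⇒ G = (1/3, 1/3)
2. K lies on line GU with GK:KU = 3:1 ⇒ K = (1/12, 5/6)
3. F lies on line YK with YF:FK = 1:2 ⇒ F = (25/36, 5/18)
line FG meets YU at Q = (8/11, 3/11)
G = F + t·(Q−F) with t = -11, so FG:GQ = -11:12

FG:GQ = -11/12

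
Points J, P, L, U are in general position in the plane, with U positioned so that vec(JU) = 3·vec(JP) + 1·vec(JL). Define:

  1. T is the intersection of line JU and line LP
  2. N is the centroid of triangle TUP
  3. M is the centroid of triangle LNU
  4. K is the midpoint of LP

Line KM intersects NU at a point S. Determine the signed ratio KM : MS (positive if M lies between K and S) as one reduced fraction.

KM:MS = 2/7

Work in coordinates with J = (0, 0), P = (1, 0), L = (0, 1), U = (3, 1).
1. T is the intersection of line JU and line LP ⇒ T = (3/4, 1/4)
2. N is the centroid of triangle TUP ⇒ N = (19/12, 5/12)
3. M is the centroid of triangle LNU ⇒ M = (55/36, 29/36)
4. K is the midpoint of LP ⇒ K = (1/2, 1/2)
line KM meets NU at S = (41/8, 15/8)
M = K + t·(S−K) with t = 2/9, so KM:MS = 2/9:7/9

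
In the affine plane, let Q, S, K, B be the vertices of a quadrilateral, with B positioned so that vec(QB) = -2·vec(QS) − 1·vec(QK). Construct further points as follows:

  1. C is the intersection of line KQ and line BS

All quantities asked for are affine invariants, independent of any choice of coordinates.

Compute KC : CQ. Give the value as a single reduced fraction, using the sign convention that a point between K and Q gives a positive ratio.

KC:CQ = -4

Set Q = (0, 0), S = (1, 0), K = (0, 1), B = (-2, -1); any affine frame gives the same invariant.
1. C is the intersection of line KQ and line BS ⇒ C = (0, -1/3)
C = K + t·(Q−K) with t = 4/3, so KC:CQ = t:(1−t) = 4/3:-1/3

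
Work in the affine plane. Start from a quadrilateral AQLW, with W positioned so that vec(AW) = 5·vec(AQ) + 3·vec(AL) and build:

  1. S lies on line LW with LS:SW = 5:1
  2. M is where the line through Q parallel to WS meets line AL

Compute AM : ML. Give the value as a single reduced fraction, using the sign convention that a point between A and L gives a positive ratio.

AM:ML = -2/7

Set A = (0, 0), Q = (1, 0), L = (0, 1), W = (5, 3); any affine frame gives the same invariant.
1. S lies on line LW with LS:SW = 5:1 ⇒ S = (25/6, 8/3)
2. M is where the line through Q parallel to WS meets line AL ⇒ M = (0, -2/5)
M = A + t·(L−A) with t = -2/5, so AM:ML = t:(1−t) = -2/5:7/5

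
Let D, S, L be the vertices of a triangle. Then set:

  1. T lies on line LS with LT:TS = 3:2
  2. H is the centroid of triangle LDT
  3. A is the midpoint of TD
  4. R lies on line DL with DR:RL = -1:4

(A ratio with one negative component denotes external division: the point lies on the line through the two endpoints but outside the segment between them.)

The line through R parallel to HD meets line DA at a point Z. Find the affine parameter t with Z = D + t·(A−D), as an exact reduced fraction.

t = 2/3

Set D = (0, 0), S = (1, 0), L = (0, 1); any affine frame gives the same invariant.
1. T lies on line LS with LT:TS = 3:2 ⇒ T = (3/5, 2/5)
2. H is the centroid of triangle LDT ⇒ H = (1/5, 7/15)
3. A is the midpoint of TD ⇒ A = (3/10, 1/5)
4. R lies on line DL with DR:RL = -1:4 ⇒ R = (0, -1/3)
through R parallel to HD: direction (-1/5, -7/15); meets DA at Z = (1/5, 2/15)
Z = D + t·(A−D) with t = 2/3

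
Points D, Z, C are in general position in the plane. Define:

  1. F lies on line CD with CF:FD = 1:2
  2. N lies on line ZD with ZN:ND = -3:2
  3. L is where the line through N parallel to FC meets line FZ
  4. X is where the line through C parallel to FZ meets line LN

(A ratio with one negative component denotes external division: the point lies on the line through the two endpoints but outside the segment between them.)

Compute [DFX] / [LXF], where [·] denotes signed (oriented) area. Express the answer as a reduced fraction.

[DFX]:[LXF] = -2

Set D = (0, 0), Z = (1, 0), C = (0, 1); any affine frame gives the same invariant.
1. F lies on line CD with CF:FD = 1:2 ⇒ F = (0, 2/3)
2. N lies on line ZD with ZN:ND = -3:2 ⇒ N = (-2, 0)
3. L is where the line through N parallel to FC meets line FZ ⇒ L = (-2, 2)
4. X is where the line through C parallel to FZ meets line LN ⇒ X = (-2, 7/3)
2·[DFX] = 4/3, 2·[LXF] = -2/3
[DFX]:[LXF] = 4/3:-2/3 = -2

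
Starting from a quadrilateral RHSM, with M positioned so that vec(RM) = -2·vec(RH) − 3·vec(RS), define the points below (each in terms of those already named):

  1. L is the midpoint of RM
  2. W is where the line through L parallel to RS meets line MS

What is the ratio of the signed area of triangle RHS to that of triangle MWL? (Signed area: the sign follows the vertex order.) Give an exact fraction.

[RHS]:[MWL] = -2

Set R = (0, 0), H = (1, 0), S = (0, 1), M = (-2, -3); any affine frame gives the same invariant.
1. L is the midpoint of RM ⇒ L = (-1, -3/2)
2. W is where the line through L parallel to RS meets line MS ⇒ W = (-1, -1)
2·[RHS] = 1, 2·[MWL] = -1/2
[RHS]:[MWL] = 1:-1/2 = -2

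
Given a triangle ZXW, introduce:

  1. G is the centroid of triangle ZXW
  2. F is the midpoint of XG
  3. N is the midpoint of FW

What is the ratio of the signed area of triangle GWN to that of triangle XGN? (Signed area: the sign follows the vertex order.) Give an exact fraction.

Work in coordinates with Z = (0, 0), X = (1, 0), W = (0, 1).
1. G is the centroid of triangle ZXW ⇒ G = (1/3, 1/3)
2. F is the midpoint of XG ⇒ F = (2/3, 1/6)
3. N is the midpoint of FW ⇒ N = (1/3, 7/12)
2·[GWN] = -1/12, 2·[XGN] = -1/6
[GWN]:[XGN] = -1/12:-1/6 = 1/2

[GWN]:[XGN] = 1/2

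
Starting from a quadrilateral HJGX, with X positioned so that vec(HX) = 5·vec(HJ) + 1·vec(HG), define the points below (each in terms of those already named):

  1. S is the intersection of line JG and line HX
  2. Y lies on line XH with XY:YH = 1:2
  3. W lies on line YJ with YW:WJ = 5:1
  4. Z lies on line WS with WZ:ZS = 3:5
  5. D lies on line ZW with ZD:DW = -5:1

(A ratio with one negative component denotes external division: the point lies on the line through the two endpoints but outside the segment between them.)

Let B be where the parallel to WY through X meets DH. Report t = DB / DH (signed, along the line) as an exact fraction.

t = -55/137

Set H = (0, 0), J = (1, 0), G = (0, 1), X = (5, 1); any affine frame gives the same invariant.
1. S is the intersection of line JG and line HX ⇒ S = (5/6, 1/6)
2. Y lies on line XH with XY:YH = 1:2 ⇒ Y = (10/3, 2/3)
3. W lies on line YJ with YW:WJ = 5:1 ⇒ W = (25/18, 1/9)
4. Z lies on line WS with WZ:ZS = 3:5 ⇒ Z = (85/72, 19/144)
5. D lies on line ZW with ZD:DW = -5:1 ⇒ D = (415/288, 61/576)
through X parallel to WY: direction (35/18, 5/9); meets DH at B = (830/411, 61/411)
B = D + t·(H−D) with t = -55/137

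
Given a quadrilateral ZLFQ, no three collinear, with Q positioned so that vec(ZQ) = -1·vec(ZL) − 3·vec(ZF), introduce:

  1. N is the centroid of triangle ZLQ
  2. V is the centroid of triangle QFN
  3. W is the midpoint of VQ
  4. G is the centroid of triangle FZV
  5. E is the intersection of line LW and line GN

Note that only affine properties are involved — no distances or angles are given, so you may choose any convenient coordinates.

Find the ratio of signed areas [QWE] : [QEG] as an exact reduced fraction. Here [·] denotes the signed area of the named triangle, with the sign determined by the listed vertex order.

[QWE]:[QEG] = -63/220

Assign Z = (0, 0), L = (1, 0), F = (0, 1), Q = (-1, -3) — the answer is frame-independent, so this choice is without loss of generality.
1. N is the centroid of triangle ZLQ ⇒ N = (0, -1)
2. V is the centroid of triangle QFN ⇒ V = (-1/3, -1)
3. W is the midpoint of VQ ⇒ W = (-2/3, -2)
4. G is the centroid of triangle FZV ⇒ G = (-1/9, 0)
5. E is the intersection of line LW and line GN ⇒ E = (1/51, -20/17)
2·[QWE] = -7/17, 2·[QEG] = 220/153
[QWE]:[QEG] = -7/17:220/153 = -63/220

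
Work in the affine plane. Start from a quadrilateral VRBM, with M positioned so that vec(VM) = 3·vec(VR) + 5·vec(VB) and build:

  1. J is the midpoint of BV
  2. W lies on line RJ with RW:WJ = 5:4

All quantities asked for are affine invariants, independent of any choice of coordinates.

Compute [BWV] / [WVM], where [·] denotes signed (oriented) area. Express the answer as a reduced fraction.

Work in coordinates with V = (0, 0), R = (1, 0), B = (0, 1), M = (3, 5).
1. J is the midpoint of BV ⇒ J = (0, 1/2)
2. W lies on line RJ with RW:WJ = 5:4 ⇒ W = (4/9, 5/18)
2·[BWV] = -4/9, 2·[WVM] = -25/18
[BWV]:[WVM] = -4/9:-25/18 = 8/25

[BWV]:[WVM] = 8/25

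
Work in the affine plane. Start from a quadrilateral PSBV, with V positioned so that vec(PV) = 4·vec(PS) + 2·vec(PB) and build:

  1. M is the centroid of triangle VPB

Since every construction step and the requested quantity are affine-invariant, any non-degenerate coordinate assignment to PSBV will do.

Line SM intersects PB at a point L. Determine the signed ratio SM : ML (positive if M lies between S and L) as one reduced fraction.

Assign P = (0, 0), S = (1, 0), B = (0, 1), V = (4, 2) — the answer is frame-independent, so this choice is without loss of generality.
1. M is the centroid of triangle VPB ⇒ M = (4/3, 1)
line SM meets PB at L = (0, -3)
M = S + t·(L−S) with t = -1/3, so SM:ML = -1/3:4/3

SM:ML = -1/4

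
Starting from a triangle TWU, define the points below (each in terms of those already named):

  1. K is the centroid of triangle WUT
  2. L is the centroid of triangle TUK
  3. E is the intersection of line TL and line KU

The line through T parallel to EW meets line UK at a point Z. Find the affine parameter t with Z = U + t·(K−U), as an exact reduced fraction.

Set T = (0, 0), W = (1, 0), U = (0, 1); any affine frame gives the same invariant.
1. K is the centroid of triangle WUT ⇒ K = (1/3, 1/3)
2. L is the centroid of triangle TUK ⇒ L = (1/9, 4/9)
3. E is the intersection of line TL and line KU ⇒ E = (1/6, 2/3)
through T parallel to EW: direction (5/6, -2/3); meets UK at Z = (5/6, -2/3)
Z = U + t·(K−U) with t = 5/2

t = 5/2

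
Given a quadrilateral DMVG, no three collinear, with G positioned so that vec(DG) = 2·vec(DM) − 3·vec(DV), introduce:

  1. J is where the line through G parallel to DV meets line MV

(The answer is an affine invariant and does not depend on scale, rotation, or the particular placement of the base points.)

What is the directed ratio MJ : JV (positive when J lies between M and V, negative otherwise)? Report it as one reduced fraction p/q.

MJ:JV = -1/2

Assign D = (0, 0), M = (1, 0), V = (0, 1), G = (2, -3) — the answer is frame-independent, so this choice is without loss of generality.
1. J is where the line through G parallel to DV meets line MV ⇒ J = (2, -1)
J = M + t·(V−M) with t = -1, so MJ:JV = t:(1−t) = -1:2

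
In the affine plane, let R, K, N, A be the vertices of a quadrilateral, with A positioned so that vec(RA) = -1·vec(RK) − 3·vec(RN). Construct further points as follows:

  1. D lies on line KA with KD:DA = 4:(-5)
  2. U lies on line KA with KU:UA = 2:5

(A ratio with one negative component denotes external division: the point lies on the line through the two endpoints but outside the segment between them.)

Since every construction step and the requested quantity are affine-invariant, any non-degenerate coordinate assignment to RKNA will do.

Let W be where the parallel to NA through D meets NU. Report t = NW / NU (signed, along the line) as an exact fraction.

t = 7

Assign R = (0, 0), K = (1, 0), N = (0, 1), A = (-1, -3) — the answer is frame-independent, so this choice is without loss of generality.
1. D lies on line KA with KD:DA = 4:(-5) ⇒ D = (9, 12)
2. U lies on line KA with KU:UA = 2:5 ⇒ U = (3/7, -6/7)
through D parallel to NA: direction (-1, -4); meets NU at W = (3, -12)
W = N + t·(U−N) with t = 7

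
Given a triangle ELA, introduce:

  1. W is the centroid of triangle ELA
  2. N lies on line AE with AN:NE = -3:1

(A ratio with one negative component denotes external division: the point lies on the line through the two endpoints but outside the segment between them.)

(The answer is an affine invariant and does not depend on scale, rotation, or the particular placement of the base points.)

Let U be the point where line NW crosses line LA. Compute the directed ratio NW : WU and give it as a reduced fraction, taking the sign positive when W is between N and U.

Set E = (0, 0), L = (1, 0), A = (0, 1); any affine frame gives the same invariant.
1. W is the centroid of triangle ELA ⇒ W = (1/3, 1/3)
2. N lies on line AE with AN:NE = -3:1 ⇒ N = (0, -1/2)
line NW meets LA at U = (3/7, 4/7)
W = N + t·(U−N) with t = 7/9, so NW:WU = 7/9:2/9

NW:WU = 7/2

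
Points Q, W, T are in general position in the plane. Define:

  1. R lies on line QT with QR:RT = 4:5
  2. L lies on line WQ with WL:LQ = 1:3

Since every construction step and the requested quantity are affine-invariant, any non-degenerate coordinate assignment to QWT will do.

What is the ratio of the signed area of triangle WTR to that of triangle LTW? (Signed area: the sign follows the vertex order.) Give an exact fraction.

[WTR]:[LTW] = -20/9

Choose coordinates Q = (0, 0), W = (1, 0), T = (0, 1).
1. R lies on line QT with QR:RT = 4:5 ⇒ R = (0, 4/9)
2. L lies on line WQ with WL:LQ = 1:3 ⇒ L = (3/4, 0)
2·[WTR] = 5/9, 2·[LTW] = -1/4
[WTR]:[LTW] = 5/9:-1/4 = -20/9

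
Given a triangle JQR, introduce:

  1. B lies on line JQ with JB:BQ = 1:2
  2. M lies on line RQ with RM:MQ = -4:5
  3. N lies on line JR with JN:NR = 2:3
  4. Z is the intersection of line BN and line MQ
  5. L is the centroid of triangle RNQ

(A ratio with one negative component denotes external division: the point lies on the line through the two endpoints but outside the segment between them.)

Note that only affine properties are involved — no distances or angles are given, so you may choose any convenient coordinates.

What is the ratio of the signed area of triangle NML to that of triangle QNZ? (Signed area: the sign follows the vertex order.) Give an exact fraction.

Choose coordinates J = (0, 0), Q = (1, 0), R = (0, 1).
1. B lies on line JQ with JB:BQ = 1:2 ⇒ B = (1/3, 0)
2. M lies on line RQ with RM:MQ = -4:5 ⇒ M = (-4, 5)
3. N lies on line JR with JN:NR = 2:3 ⇒ N = (0, 2/5)
4. Z is the intersection of line BN and line MQ ⇒ Z = (-3, 4)
5. L is the centroid of triangle RNQ ⇒ L = (1/3, 7/15)
2·[NML] = -9/5, 2·[QNZ] = -12/5
[NML]:[QNZ] = -9/5:-12/5 = 3/4

[NML]:[QNZ] = 3/4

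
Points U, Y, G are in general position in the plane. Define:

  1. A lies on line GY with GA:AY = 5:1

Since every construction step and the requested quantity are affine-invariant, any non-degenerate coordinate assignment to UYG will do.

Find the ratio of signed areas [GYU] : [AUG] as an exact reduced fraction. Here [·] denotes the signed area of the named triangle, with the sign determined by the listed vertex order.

[GYU]:[AUG] = 6/5

Set U = (0, 0), Y = (1, 0), G = (0, 1); any affine frame gives the same invariant.
1. A lies on line GY with GA:AY = 5:1 ⇒ A = (5/6, 1/6)
2·[GYU] = -1, 2·[AUG] = -5/6
[GYU]:[AUG] = -1:-5/6 = 6/5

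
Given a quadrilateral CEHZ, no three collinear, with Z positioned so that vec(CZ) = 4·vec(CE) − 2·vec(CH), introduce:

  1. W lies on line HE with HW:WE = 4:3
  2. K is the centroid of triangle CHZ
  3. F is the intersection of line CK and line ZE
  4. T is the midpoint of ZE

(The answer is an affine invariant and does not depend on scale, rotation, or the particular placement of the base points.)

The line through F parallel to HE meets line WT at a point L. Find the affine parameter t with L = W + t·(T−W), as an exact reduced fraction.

Assign C = (0, 0), E = (1, 0), H = (0, 1), Z = (4, -2) — the answer is frame-independent, so this choice is without loss of generality.
1. W lies on line HE with HW:WE = 4:3 ⇒ W = (4/7, 3/7)
2. K is the centroid of triangle CHZ ⇒ K = (4/3, -1/3)
3. F is the intersection of line CK and line ZE ⇒ F = (8/5, -2/5)
4. T is the midpoint of ZE ⇒ T = (5/2, -1)
through F parallel to HE: direction (1, -1); meets WT at L = (47/35, -1/7)
L = W + t·(T−W) with t = 2/5

t = 2/5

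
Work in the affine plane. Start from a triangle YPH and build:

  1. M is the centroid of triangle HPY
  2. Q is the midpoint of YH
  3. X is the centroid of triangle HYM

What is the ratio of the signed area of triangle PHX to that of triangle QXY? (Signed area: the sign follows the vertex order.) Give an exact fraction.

[PHX]:[QXY] = -8

Set Y = (0, 0), P = (1, 0), H = (0, 1); any affine frame gives the same invariant.
1. M is the centroid of triangle HPY ⇒ M = (1/3, 1/3)
2. Q is the midpoint of YH ⇒ Q = (0, 1/2)
3. X is the centroid of triangle HYM ⇒ X = (1/9, 4/9)
2·[PHX] = 4/9, 2·[QXY] = -1/18
[PHX]:[QXY] = 4/9:-1/18 = -8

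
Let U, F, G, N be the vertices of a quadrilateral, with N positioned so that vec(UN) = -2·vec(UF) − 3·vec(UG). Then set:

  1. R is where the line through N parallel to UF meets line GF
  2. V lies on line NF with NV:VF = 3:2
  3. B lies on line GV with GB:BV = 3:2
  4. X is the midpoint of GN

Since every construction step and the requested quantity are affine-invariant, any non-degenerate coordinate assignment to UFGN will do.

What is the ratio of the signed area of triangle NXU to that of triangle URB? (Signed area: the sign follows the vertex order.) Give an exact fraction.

Work in coordinates with U = (0, 0), F = (1, 0), G = (0, 1), N = (-2, -3).
1. R is where the line through N parallel to UF meets line GF ⇒ R = (4, -3)
2. V lies on line NF with NV:VF = 3:2 ⇒ V = (-1/5, -6/5)
3. B lies on line GV with GB:BV = 3:2 ⇒ B = (-3/25, -8/25)
4. X is the midpoint of GN ⇒ X = (-1, -1)
2·[NXU] = -1, 2·[URB] = -41/25
[NXU]:[URB] = -1:-41/25 = 25/41

[NXU]:[URB] = 25/41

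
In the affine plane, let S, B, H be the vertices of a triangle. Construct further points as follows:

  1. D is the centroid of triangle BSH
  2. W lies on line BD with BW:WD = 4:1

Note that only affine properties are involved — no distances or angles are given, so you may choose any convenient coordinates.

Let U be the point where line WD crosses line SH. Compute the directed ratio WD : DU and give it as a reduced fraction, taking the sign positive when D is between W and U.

Choose coordinates S = (0, 0), B = (1, 0), H = (0, 1).
1. D is the centroid of triangle BSH ⇒ D = (1/3, 1/3)
2. W lies on line BD with BW:WD = 4:1 ⇒ W = (7/15, 4/15)
line WD meets SH at U = (0, 1/2)
D = W + t·(U−W) with t = 2/7, so WD:DU = 2/7:5/7

WD:DU = 2/5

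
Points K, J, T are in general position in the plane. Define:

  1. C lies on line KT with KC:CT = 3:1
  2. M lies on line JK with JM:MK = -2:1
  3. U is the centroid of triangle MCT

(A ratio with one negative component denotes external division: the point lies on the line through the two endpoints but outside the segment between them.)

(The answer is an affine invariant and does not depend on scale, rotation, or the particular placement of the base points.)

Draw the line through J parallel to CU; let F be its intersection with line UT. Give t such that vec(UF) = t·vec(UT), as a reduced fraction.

t = -5

Work in coordinates with K = (0, 0), J = (1, 0), T = (0, 1).
1. C lies on line KT with KC:CT = 3:1 ⇒ C = (0, 3/4)
2. M lies on line JK with JM:MK = -2:1 ⇒ M = (-1, 0)
3. U is the centroid of triangle MCT ⇒ U = (-1/3, 7/12)
through J parallel to CU: direction (-1/3, -1/6); meets UT at F = (-2, -3/2)
F = U + t·(T−U) with t = -5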